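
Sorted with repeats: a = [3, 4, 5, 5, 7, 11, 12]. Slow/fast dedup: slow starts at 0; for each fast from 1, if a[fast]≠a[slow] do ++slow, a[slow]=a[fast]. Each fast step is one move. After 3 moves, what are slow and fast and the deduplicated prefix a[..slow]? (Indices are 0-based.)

slow=0 fast=1: a[fast]=4≠a[slow]=3 write a[1]=4, slow++,fast++
slow=1 fast=2: a[fast]=5≠a[slow]=4 write a[2]=5, slow++,fast++
slow=2 fast=3: a[fast]=5=a[slow] dup, fast++

slow=2, fast=4, prefix=[3, 4, 5]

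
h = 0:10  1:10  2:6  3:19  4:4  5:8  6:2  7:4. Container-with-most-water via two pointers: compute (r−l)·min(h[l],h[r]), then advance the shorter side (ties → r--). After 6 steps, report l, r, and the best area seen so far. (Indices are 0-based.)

l=0 r=7: min(10,4)*7=28 best=28 *, r--
l=0 r=6: min(10,2)*6=12 best=28, r--
l=0 r=5: min(10,8)*5=40 best=40 *, r--
l=0 r=4: min(10,4)*4=16 best=40, r--
l=0 r=3: min(10,19)*3=30 best=40, l++
l=1 r=3: min(10,19)*2=20 best=40, l++

l=2, r=3, best area=40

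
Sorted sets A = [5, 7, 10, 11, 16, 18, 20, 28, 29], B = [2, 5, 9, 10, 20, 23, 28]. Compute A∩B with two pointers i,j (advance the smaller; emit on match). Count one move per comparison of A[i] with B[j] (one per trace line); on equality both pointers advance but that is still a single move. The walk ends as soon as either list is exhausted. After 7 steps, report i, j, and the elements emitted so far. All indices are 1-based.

i=1 j=1: 5>2, j++
i=1 j=2: 5==5 emit, i++,j++
i=2 j=3: 7<9, i++
i=3 j=3: 10>9, j++
i=3 j=4: 10==10 emit, i++,j++
i=4 j=5: 11<20, i++
i=5 j=5: 16<20, i++

i=6, j=5, emitted=[5, 10]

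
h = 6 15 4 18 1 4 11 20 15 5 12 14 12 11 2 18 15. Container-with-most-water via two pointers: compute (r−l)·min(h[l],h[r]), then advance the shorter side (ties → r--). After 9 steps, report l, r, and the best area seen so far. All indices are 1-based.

l=4, r=11, best area=225

l=1 r=17: min(6,15)*16=96 best=96 *, l++
l=2 r=17: min(15,15)*15=225 best=225 *, r--
l=2 r=16: min(15,18)*14=210 best=225, l++
l=3 r=16: min(4,18)*13=52 best=225, l++
l=4 r=16: min(18,18)*12=216 best=225, r--
l=4 r=15: min(18,2)*11=22 best=225, r--
l=4 r=14: min(18,11)*10=110 best=225, r--
l=4 r=13: min(18,12)*9=108 best=225, r--
l=4 r=12: min(18,14)*8=112 best=225, r--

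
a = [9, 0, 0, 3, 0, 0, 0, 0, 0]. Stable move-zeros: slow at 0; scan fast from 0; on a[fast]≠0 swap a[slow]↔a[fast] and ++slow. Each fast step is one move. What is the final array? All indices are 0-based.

(s=0,f=0) a[fast]=9≠0 swap→a[0]=9 → slow++,fast++
(s=1,f=1) a[fast]=0 → fast++
(s=1,f=2) a[fast]=0 → fast++
(s=1,f=3) a[fast]=3≠0 swap→a[1]=3 → slow++,fast++
(s=2,f=4) a[fast]=0 → fast++
(s=2,f=5) a[fast]=0 → fast++
(s=2,f=6) a[fast]=0 → fast++
(s=2,f=7) a[fast]=0 → fast++
(s=2,f=8) a[fast]=0 → fast++

[9, 3, 0, 0, 0, 0, 0, 0, 0]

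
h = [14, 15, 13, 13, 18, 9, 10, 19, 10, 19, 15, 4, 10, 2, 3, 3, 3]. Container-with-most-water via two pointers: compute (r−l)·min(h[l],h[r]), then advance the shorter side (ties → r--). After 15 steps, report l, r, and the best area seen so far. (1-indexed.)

l=8, r=9, best area=140

l=1 r=17: min(14,3)*16=48 best=48 *, r--
l=1 r=16: min(14,3)*15=45 best=48, r--
l=1 r=15: min(14,3)*14=42 best=48, r--
l=1 r=14: min(14,2)*13=26 best=48, r--
l=1 r=13: min(14,10)*12=120 best=120 *, r--
l=1 r=12: min(14,4)*11=44 best=120, r--
l=1 r=11: min(14,15)*10=140 best=140 *, l++
l=2 r=11: min(15,15)*9=135 best=140, r--
l=2 r=10: min(15,19)*8=120 best=140, l++
l=3 r=10: min(13,19)*7=91 best=140, l++
l=4 r=10: min(13,19)*6=78 best=140, l++
l=5 r=10: min(18,19)*5=90 best=140, l++
l=6 r=10: min(9,19)*4=36 best=140, l++
l=7 r=10: min(10,19)*3=30 best=140, l++
l=8 r=10: min(19,19)*2=38 best=140, r--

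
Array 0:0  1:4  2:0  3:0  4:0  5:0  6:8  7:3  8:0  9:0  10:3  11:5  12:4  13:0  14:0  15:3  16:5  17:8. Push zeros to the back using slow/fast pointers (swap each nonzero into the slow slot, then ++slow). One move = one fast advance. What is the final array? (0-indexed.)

[4, 8, 3, 3, 5, 4, 3, 5, 8, 0, 0, 0, 0, 0, 0, 0, 0, 0]

slow=0 fast=0: a[fast]=0, fast++
slow=0 fast=1: a[fast]=4≠0 swap→a[0]=4, slow++,fast++
slow=1 fast=2: a[fast]=0, fast++
slow=1 fast=3: a[fast]=0, fast++
slow=1 fast=4: a[fast]=0, fast++
slow=1 fast=5: a[fast]=0, fast++
slow=1 fast=6: a[fast]=8≠0 swap→a[1]=8, slow++,fast++
slow=2 fast=7: a[fast]=3≠0 swap→a[2]=3, slow++,fast++
slow=3 fast=8: a[fast]=0, fast++
slow=3 fast=9: a[fast]=0, fast++
slow=3 fast=10: a[fast]=3≠0 swap→a[3]=3, slow++,fast++
slow=4 fast=11: a[fast]=5≠0 swap→a[4]=5, slow++,fast++
slow=5 fast=12: a[fast]=4≠0 swap→a[5]=4, slow++,fast++
slow=6 fast=13: a[fast]=0, fast++
slow=6 fast=14: a[fast]=0, fast++
slow=6 fast=15: a[fast]=3≠0 swap→a[6]=3, slow++,fast++
slow=7 fast=16: a[fast]=5≠0 swap→a[7]=5, slow++,fast++
slow=8 fast=17: a[fast]=8≠0 swap→a[8]=8, slow++,fast++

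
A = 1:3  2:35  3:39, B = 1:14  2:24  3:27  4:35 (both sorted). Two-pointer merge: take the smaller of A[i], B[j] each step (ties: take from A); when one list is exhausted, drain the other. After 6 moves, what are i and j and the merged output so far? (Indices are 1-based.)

[i=1,j=1] A[i]=3<=B[j]=14 take 3 → i++
[i=2,j=1] A[i]=35>B[j]=14 take 14 → j++
[i=2,j=2] A[i]=35>B[j]=24 take 24 → j++
[i=2,j=3] A[i]=35>B[j]=27 take 27 → j++
[i=2,j=4] A[i]=35<=B[j]=35 take 35 → i++
[i=3,j=4] A[i]=39>B[j]=35 take 35 → j++

i=3, j=5, merged so far=[3, 14, 24, 27, 35, 35]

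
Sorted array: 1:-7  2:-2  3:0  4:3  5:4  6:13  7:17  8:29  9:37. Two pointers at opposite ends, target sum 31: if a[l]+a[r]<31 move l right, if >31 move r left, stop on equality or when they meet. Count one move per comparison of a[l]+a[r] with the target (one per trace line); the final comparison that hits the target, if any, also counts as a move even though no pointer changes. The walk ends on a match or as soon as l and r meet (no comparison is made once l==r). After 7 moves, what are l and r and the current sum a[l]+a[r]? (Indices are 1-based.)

l=6, r=7, sum=30

[1,9] -7+37=30 <31 → l++
[2,9] -2+37=35 >31 → r--
[2,8] -2+29=27 <31 → l++
[3,8] 0+29=29 <31 → l++
[4,8] 3+29=32 >31 → r--
[4,7] 3+17=20 <31 → l++
[5,7] 4+17=21 <31 → l++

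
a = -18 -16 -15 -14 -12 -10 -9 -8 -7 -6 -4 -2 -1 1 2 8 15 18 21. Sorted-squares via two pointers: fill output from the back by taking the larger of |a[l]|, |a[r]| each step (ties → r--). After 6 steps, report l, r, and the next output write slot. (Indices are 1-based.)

[1,19] |-18|<=|21| out[19]=441 → r--
[1,18] |-18|<=|18| out[18]=324 → r--
[1,17] |-18|>|15| out[17]=324 → l++
[2,17] |-16|>|15| out[16]=256 → l++
[3,17] |-15|<=|15| out[15]=225 → r--
[3,16] |-15|>|8| out[14]=225 → l++

l=4, r=16, next write slot=13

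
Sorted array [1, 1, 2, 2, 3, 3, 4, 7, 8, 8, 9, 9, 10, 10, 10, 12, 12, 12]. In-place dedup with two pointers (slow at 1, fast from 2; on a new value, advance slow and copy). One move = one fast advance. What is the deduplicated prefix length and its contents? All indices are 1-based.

slow=1 fast=2: a[fast]=1=a[slow] dup, fast++
slow=1 fast=3: a[fast]=2≠a[slow]=1 write a[2]=2, slow++,fast++
slow=2 fast=4: a[fast]=2=a[slow] dup, fast++
slow=2 fast=5: a[fast]=3≠a[slow]=2 write a[3]=3, slow++,fast++
slow=3 fast=6: a[fast]=3=a[slow] dup, fast++
slow=3 fast=7: a[fast]=4≠a[slow]=3 write a[4]=4, slow++,fast++
slow=4 fast=8: a[fast]=7≠a[slow]=4 write a[5]=7, slow++,fast++
slow=5 fast=9: a[fast]=8≠a[slow]=7 write a[6]=8, slow++,fast++
slow=6 fast=10: a[fast]=8=a[slow] dup, fast++
slow=6 fast=11: a[fast]=9≠a[slow]=8 write a[7]=9, slow++,fast++
slow=7 fast=12: a[fast]=9=a[slow] dup, fast++
slow=7 fast=13: a[fast]=10≠a[slow]=9 write a[8]=10, slow++,fast++
slow=8 fast=14: a[fast]=10=a[slow] dup, fast++
slow=8 fast=15: a[fast]=10=a[slow] dup, fast++
slow=8 fast=16: a[fast]=12≠a[slow]=10 write a[9]=12, slow++,fast++
slow=9 fast=17: a[fast]=12=a[slow] dup, fast++
slow=9 fast=18: a[fast]=12=a[slow] dup, fast++

length 9; prefix = [1, 2, 3, 4, 7, 8, 9, 10, 12]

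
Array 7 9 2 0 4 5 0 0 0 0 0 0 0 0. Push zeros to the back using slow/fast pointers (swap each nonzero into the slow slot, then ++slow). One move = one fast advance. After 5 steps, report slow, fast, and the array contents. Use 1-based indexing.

(s=1,f=1) a[fast]=7≠0 swap→a[1]=7 → slow++,fast++
(s=2,f=2) a[fast]=9≠0 swap→a[2]=9 → slow++,fast++
(s=3,f=3) a[fast]=2≠0 swap→a[3]=2 → slow++,fast++
(s=4,f=4) a[fast]=0 → fast++
(s=4,f=5) a[fast]=4≠0 swap→a[4]=4 → slow++,fast++

slow=5, fast=6, a=[7, 9, 2, 4, 0, 5, 0, 0, 0, 0, 0, 0, 0, 0]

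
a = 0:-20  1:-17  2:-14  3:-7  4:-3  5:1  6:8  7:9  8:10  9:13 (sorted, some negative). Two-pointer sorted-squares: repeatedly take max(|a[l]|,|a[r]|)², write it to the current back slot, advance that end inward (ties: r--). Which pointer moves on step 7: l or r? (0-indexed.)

[0,9] |-20|>|13| out[9]=400 → l++
[1,9] |-17|>|13| out[8]=289 → l++
[2,9] |-14|>|13| out[7]=196 → l++
[3,9] |-7|<=|13| out[6]=169 → r--
[3,8] |-7|<=|10| out[5]=100 → r--
[3,7] |-7|<=|9| out[4]=81 → r--
[3,6] |-7|<=|8| out[3]=64 → r--

r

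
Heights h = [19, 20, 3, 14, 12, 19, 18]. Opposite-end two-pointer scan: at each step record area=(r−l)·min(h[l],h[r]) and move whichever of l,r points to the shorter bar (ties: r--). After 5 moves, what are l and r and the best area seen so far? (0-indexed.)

[0,6] min(19,18)*6=108 best=108 * → r--
[0,5] min(19,19)*5=95 best=108 → r--
[0,4] min(19,12)*4=48 best=108 → r--
[0,3] min(19,14)*3=42 best=108 → r--
[0,2] min(19,3)*2=6 best=108 → r--

l=0, r=1, best area=108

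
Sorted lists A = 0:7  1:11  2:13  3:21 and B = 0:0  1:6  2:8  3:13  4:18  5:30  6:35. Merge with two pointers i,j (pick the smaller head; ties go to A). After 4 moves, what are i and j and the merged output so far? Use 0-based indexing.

i=1, j=3, merged so far=[0, 6, 7, 8]

[i=0,j=0] A[i]=7>B[j]=0 take 0 → j++
[i=0,j=1] A[i]=7>B[j]=6 take 6 → j++
[i=0,j=2] A[i]=7<=B[j]=8 take 7 → i++
[i=1,j=2] A[i]=11>B[j]=8 take 8 → j++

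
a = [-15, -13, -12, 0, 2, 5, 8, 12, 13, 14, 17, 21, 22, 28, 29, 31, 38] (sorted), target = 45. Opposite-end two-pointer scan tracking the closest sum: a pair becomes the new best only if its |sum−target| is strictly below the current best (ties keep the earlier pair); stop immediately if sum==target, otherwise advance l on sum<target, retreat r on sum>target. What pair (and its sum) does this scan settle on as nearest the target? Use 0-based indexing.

pair (14, 31) with sum 45 (|Δ|=0)

[0,16] -15+38=23 d=22 * → l++
[1,16] -13+38=25 d=20 * → l++
[2,16] -12+38=26 d=19 * → l++
[3,16] 0+38=38 d=7 * → l++
[4,16] 2+38=40 d=5 * → l++
[5,16] 5+38=43 d=2 * → l++
[6,16] 8+38=46 d=1 * → r--
[6,15] 8+31=39 d=6 → l++
[7,15] 12+31=43 d=2 → l++
[8,15] 13+31=44 d=1 → l++
[9,15] 14+31=45 d=0 * → stop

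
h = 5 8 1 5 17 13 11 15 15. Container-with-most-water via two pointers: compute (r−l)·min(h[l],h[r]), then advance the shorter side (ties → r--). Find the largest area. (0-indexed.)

max area = 60

l=0 r=8: min(5,15)*8=40 best=40 *, l++
l=1 r=8: min(8,15)*7=56 best=56 *, l++
l=2 r=8: min(1,15)*6=6 best=56, l++
l=3 r=8: min(5,15)*5=25 best=56, l++
l=4 r=8: min(17,15)*4=60 best=60 *, r--
l=4 r=7: min(17,15)*3=45 best=60, r--
l=4 r=6: min(17,11)*2=22 best=60, r--
l=4 r=5: min(17,13)*1=13 best=60, r--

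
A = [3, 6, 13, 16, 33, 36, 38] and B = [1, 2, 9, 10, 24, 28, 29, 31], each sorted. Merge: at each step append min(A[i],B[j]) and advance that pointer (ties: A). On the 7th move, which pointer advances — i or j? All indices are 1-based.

i=1 j=1: A[i]=3>B[j]=1 take 1, j++
i=1 j=2: A[i]=3>B[j]=2 take 2, j++
i=1 j=3: A[i]=3<=B[j]=9 take 3, i++
i=2 j=3: A[i]=6<=B[j]=9 take 6, i++
i=3 j=3: A[i]=13>B[j]=9 take 9, j++
i=3 j=4: A[i]=13>B[j]=10 take 10, j++
i=3 j=5: A[i]=13<=B[j]=24 take 13, i++

i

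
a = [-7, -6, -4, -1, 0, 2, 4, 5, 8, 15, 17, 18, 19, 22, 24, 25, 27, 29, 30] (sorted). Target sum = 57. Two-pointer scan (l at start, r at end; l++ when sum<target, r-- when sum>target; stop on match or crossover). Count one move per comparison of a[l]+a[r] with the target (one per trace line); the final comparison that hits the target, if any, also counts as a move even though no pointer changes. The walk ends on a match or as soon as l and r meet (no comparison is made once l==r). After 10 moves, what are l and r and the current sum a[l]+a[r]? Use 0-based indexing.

l=10, r=18, sum=47

l=0 r=18: -7+30=23 <57, l++
l=1 r=18: -6+30=24 <57, l++
l=2 r=18: -4+30=26 <57, l++
l=3 r=18: -1+30=29 <57, l++
l=4 r=18: 0+30=30 <57, l++
l=5 r=18: 2+30=32 <57, l++
l=6 r=18: 4+30=34 <57, l++
l=7 r=18: 5+30=35 <57, l++
l=8 r=18: 8+30=38 <57, l++
l=9 r=18: 15+30=45 <57, l++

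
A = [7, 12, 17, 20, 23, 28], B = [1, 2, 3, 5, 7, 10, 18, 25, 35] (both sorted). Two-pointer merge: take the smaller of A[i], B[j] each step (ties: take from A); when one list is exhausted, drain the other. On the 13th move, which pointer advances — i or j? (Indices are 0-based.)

i=0 j=0: A[i]=7>B[j]=1 take 1, j++
i=0 j=1: A[i]=7>B[j]=2 take 2, j++
i=0 j=2: A[i]=7>B[j]=3 take 3, j++
i=0 j=3: A[i]=7>B[j]=5 take 5, j++
i=0 j=4: A[i]=7<=B[j]=7 take 7, i++
i=1 j=4: A[i]=12>B[j]=7 take 7, j++
i=1 j=5: A[i]=12>B[j]=10 take 10, j++
i=1 j=6: A[i]=12<=B[j]=18 take 12, i++
i=2 j=6: A[i]=17<=B[j]=18 take 17, i++
i=3 j=6: A[i]=20>B[j]=18 take 18, j++
i=3 j=7: A[i]=20<=B[j]=25 take 20, i++
i=4 j=7: A[i]=23<=B[j]=25 take 23, i++
i=5 j=7: A[i]=28>B[j]=25 take 25, j++

j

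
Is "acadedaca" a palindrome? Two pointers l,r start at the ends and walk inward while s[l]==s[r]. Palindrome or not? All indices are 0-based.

[0,8] 'a'=='a' → l++,r--
[1,7] 'c'=='c' → l++,r--
[2,6] 'a'=='a' → l++,r--
[3,5] 'd'=='d' → l++,r--

palindrome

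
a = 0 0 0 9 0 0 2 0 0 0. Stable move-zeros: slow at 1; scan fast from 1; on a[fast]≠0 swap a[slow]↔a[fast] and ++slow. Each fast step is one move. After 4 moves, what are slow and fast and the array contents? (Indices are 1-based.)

slow=2, fast=5, a=[9, 0, 0, 0, 0, 0, 2, 0, 0, 0]

slow=1 fast=1: a[fast]=0, fast++
slow=1 fast=2: a[fast]=0, fast++
slow=1 fast=3: a[fast]=0, fast++
slow=1 fast=4: a[fast]=9≠0 swap→a[1]=9, slow++,fast++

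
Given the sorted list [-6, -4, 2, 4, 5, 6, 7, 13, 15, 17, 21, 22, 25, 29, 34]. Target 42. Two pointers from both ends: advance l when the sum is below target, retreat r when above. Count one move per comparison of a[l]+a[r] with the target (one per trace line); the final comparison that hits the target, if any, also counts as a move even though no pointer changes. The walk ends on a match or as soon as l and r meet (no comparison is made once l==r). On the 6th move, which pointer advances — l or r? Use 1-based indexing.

l

l=1 r=15: -6+34=28 <42, l++
l=2 r=15: -4+34=30 <42, l++
l=3 r=15: 2+34=36 <42, l++
l=4 r=15: 4+34=38 <42, l++
l=5 r=15: 5+34=39 <42, l++
l=6 r=15: 6+34=40 <42, l++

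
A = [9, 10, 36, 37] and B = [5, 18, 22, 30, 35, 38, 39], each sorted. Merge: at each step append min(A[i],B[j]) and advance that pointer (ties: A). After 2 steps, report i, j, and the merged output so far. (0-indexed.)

i=1, j=1, merged so far=[5, 9]

i=0 j=0: A[i]=9>B[j]=5 take 5, j++
i=0 j=1: A[i]=9<=B[j]=18 take 9, i++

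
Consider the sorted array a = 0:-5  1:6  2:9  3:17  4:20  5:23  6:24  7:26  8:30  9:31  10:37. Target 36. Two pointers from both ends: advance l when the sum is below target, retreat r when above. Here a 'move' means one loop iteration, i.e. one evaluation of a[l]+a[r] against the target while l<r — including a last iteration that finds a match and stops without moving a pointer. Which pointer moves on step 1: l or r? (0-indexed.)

l

l=0 r=10: -5+37=32 <36, l++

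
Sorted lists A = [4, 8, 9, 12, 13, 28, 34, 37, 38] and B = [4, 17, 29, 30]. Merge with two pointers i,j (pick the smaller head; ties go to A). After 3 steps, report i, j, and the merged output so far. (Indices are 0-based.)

i=2, j=1, merged so far=[4, 4, 8]

[i=0,j=0] A[i]=4<=B[j]=4 take 4 → i++
[i=1,j=0] A[i]=8>B[j]=4 take 4 → j++
[i=1,j=1] A[i]=8<=B[j]=17 take 8 → i++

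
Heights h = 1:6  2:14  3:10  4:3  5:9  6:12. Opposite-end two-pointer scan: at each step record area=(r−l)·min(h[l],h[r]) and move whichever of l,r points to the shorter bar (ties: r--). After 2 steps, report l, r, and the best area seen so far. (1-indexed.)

[1,6] min(6,12)*5=30 best=30 * → l++
[2,6] min(14,12)*4=48 best=48 * → r--

l=2, r=5, best area=48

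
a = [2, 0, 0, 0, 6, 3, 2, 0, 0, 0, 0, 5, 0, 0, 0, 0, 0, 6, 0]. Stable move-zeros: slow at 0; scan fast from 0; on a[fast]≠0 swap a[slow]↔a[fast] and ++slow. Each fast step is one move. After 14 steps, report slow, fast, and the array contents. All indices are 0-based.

(s=0,f=0) a[fast]=2≠0 swap→a[0]=2 → slow++,fast++
(s=1,f=1) a[fast]=0 → fast++
(s=1,f=2) a[fast]=0 → fast++
(s=1,f=3) a[fast]=0 → fast++
(s=1,f=4) a[fast]=6≠0 swap→a[1]=6 → slow++,fast++
(s=2,f=5) a[fast]=3≠0 swap→a[2]=3 → slow++,fast++
(s=3,f=6) a[fast]=2≠0 swap→a[3]=2 → slow++,fast++
(s=4,f=7) a[fast]=0 → fast++
(s=4,f=8) a[fast]=0 → fast++
(s=4,f=9) a[fast]=0 → fast++
(s=4,f=10) a[fast]=0 → fast++
(s=4,f=11) a[fast]=5≠0 swap→a[4]=5 → slow++,fast++
(s=5,f=12) a[fast]=0 → fast++
(s=5,f=13) a[fast]=0 → fast++

slow=5, fast=14, a=[2, 6, 3, 2, 5, 0, 0, 0, 0, 0, 0, 0, 0, 0, 0, 0, 0, 6, 0]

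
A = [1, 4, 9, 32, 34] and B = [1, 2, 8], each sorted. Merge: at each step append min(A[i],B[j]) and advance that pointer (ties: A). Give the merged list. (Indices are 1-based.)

[i=1,j=1] A[i]=1<=B[j]=1 take 1 → i++
[i=2,j=1] A[i]=4>B[j]=1 take 1 → j++
[i=2,j=2] A[i]=4>B[j]=2 take 2 → j++
[i=2,j=3] A[i]=4<=B[j]=8 take 4 → i++
[i=3,j=3] A[i]=9>B[j]=8 take 8 → j++
[i=3,j=4] B done, take A[i]=9 → i++
[i=4,j=4] B done, take A[i]=32 → i++
[i=5,j=4] B done, take A[i]=34 → i++

[1, 1, 2, 4, 8, 9, 32, 34]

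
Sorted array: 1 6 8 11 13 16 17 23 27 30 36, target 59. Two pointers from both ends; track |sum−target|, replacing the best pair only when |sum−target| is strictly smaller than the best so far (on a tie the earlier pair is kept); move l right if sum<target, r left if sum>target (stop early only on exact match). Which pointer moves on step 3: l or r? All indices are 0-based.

l=0 r=10: 1+36=37 d=22 *, l++
l=1 r=10: 6+36=42 d=17 *, l++
l=2 r=10: 8+36=44 d=15 *, l++

l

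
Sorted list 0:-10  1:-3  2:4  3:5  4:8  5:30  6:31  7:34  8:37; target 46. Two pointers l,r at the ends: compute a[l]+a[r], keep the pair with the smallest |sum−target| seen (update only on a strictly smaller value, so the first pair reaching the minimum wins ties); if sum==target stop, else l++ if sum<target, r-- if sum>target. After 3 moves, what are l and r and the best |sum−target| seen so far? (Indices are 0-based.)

l=3, r=8, best |Δ|=5

[0,8] -10+37=27 d=19 * → l++
[1,8] -3+37=34 d=12 * → l++
[2,8] 4+37=41 d=5 * → l++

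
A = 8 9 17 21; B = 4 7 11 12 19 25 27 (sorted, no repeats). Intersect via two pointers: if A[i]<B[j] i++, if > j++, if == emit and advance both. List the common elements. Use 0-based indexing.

[i=0,j=0] 8>4 → j++
[i=0,j=1] 8>7 → j++
[i=0,j=2] 8<11 → i++
[i=1,j=2] 9<11 → i++
[i=2,j=2] 17>11 → j++
[i=2,j=3] 17>12 → j++
[i=2,j=4] 17<19 → i++
[i=3,j=4] 21>19 → j++
[i=3,j=5] 21<25 → i++

intersection = []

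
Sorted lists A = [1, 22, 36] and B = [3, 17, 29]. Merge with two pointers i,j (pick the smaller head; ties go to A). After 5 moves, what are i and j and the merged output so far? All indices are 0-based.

i=0 j=0: A[i]=1<=B[j]=3 take 1, i++
i=1 j=0: A[i]=22>B[j]=3 take 3, j++
i=1 j=1: A[i]=22>B[j]=17 take 17, j++
i=1 j=2: A[i]=22<=B[j]=29 take 22, i++
i=2 j=2: A[i]=36>B[j]=29 take 29, j++

i=2, j=3, merged so far=[1, 3, 17, 22, 29]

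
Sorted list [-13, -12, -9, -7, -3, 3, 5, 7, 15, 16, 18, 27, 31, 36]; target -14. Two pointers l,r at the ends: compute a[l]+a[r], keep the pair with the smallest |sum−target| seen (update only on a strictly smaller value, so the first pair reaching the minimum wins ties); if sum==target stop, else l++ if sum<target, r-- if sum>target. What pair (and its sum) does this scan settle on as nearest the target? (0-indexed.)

l=0 r=13: -13+36=23 d=37 *, r--
l=0 r=12: -13+31=18 d=32 *, r--
l=0 r=11: -13+27=14 d=28 *, r--
l=0 r=10: -13+18=5 d=19 *, r--
l=0 r=9: -13+16=3 d=17 *, r--
l=0 r=8: -13+15=2 d=16 *, r--
l=0 r=7: -13+7=-6 d=8 *, r--
l=0 r=6: -13+5=-8 d=6 *, r--
l=0 r=5: -13+3=-10 d=4 *, r--
l=0 r=4: -13+-3=-16 d=2 *, l++
l=1 r=4: -12+-3=-15 d=1 *, l++
l=2 r=4: -9+-3=-12 d=2, r--
l=2 r=3: -9+-7=-16 d=2, l++

pair (-12, -3) with sum -15 (|Δ|=1)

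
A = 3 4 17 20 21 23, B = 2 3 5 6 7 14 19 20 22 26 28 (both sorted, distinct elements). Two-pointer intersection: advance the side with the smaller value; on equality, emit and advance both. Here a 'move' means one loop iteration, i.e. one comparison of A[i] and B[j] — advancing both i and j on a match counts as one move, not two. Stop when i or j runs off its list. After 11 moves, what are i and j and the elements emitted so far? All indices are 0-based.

i=0 j=0: 3>2, j++
i=0 j=1: 3==3 emit, i++,j++
i=1 j=2: 4<5, i++
i=2 j=2: 17>5, j++
i=2 j=3: 17>6, j++
i=2 j=4: 17>7, j++
i=2 j=5: 17>14, j++
i=2 j=6: 17<19, i++
i=3 j=6: 20>19, j++
i=3 j=7: 20==20 emit, i++,j++
i=4 j=8: 21<22, i++

i=5, j=8, emitted=[3, 20]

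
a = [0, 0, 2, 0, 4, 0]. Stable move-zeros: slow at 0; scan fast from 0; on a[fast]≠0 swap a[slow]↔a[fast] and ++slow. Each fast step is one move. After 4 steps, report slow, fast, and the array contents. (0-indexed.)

(s=0,f=0) a[fast]=0 → fast++
(s=0,f=1) a[fast]=0 → fast++
(s=0,f=2) a[fast]=2≠0 swap→a[0]=2 → slow++,fast++
(s=1,f=3) a[fast]=0 → fast++

slow=1, fast=4, a=[2, 0, 0, 0, 4, 0]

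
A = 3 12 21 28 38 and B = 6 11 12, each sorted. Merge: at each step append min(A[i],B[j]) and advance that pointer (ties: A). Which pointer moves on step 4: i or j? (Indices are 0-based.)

[i=0,j=0] A[i]=3<=B[j]=6 take 3 → i++
[i=1,j=0] A[i]=12>B[j]=6 take 6 → j++
[i=1,j=1] A[i]=12>B[j]=11 take 11 → j++
[i=1,j=2] A[i]=12<=B[j]=12 take 12 → i++

i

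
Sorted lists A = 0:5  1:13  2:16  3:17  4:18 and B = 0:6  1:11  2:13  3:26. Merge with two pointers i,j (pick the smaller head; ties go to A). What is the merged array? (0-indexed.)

[i=0,j=0] A[i]=5<=B[j]=6 take 5 → i++
[i=1,j=0] A[i]=13>B[j]=6 take 6 → j++
[i=1,j=1] A[i]=13>B[j]=11 take 11 → j++
[i=1,j=2] A[i]=13<=B[j]=13 take 13 → i++
[i=2,j=2] A[i]=16>B[j]=13 take 13 → j++
[i=2,j=3] A[i]=16<=B[j]=26 take 16 → i++
[i=3,j=3] A[i]=17<=B[j]=26 take 17 → i++
[i=4,j=3] A[i]=18<=B[j]=26 take 18 → i++
[i=5,j=3] A done, take B[j]=26 → j++

[5, 6, 11, 13, 13, 16, 17, 18, 26]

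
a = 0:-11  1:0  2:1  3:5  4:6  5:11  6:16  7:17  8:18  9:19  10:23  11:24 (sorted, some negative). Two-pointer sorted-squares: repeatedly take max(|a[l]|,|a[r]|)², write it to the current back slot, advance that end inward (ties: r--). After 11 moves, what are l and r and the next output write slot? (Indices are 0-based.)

l=1, r=1, next write slot=0

l=0 r=11: |-11|<=|24| out[11]=576, r--
l=0 r=10: |-11|<=|23| out[10]=529, r--
l=0 r=9: |-11|<=|19| out[9]=361, r--
l=0 r=8: |-11|<=|18| out[8]=324, r--
l=0 r=7: |-11|<=|17| out[7]=289, r--
l=0 r=6: |-11|<=|16| out[6]=256, r--
l=0 r=5: |-11|<=|11| out[5]=121, r--
l=0 r=4: |-11|>|6| out[4]=121, l++
l=1 r=4: |0|<=|6| out[3]=36, r--
l=1 r=3: |0|<=|5| out[2]=25, r--
l=1 r=2: |0|<=|1| out[1]=1, r--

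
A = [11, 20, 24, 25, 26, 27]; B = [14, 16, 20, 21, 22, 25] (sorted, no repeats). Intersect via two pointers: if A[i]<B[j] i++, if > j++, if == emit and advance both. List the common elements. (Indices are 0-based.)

i=0 j=0: 11<14, i++
i=1 j=0: 20>14, j++
i=1 j=1: 20>16, j++
i=1 j=2: 20==20 emit, i++,j++
i=2 j=3: 24>21, j++
i=2 j=4: 24>22, j++
i=2 j=5: 24<25, i++
i=3 j=5: 25==25 emit, i++,j++

intersection = [20, 25]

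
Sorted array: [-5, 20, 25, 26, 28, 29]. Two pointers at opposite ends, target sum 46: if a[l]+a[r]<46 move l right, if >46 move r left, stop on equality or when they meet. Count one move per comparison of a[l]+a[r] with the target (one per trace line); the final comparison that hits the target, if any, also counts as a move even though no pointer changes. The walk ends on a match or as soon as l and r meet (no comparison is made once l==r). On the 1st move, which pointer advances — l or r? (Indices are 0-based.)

l=0 r=5: -5+29=24 <46, l++

l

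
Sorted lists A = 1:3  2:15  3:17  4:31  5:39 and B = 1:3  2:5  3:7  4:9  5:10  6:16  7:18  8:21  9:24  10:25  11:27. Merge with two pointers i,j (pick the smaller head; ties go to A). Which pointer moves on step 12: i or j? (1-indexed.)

j

[i=1,j=1] A[i]=3<=B[j]=3 take 3 → i++
[i=2,j=1] A[i]=15>B[j]=3 take 3 → j++
[i=2,j=2] A[i]=15>B[j]=5 take 5 → j++
[i=2,j=3] A[i]=15>B[j]=7 take 7 → j++
[i=2,j=4] A[i]=15>B[j]=9 take 9 → j++
[i=2,j=5] A[i]=15>B[j]=10 take 10 → j++
[i=2,j=6] A[i]=15<=B[j]=16 take 15 → i++
[i=3,j=6] A[i]=17>B[j]=16 take 16 → j++
[i=3,j=7] A[i]=17<=B[j]=18 take 17 → i++
[i=4,j=7] A[i]=31>B[j]=18 take 18 → j++
[i=4,j=8] A[i]=31>B[j]=21 take 21 → j++
[i=4,j=9] A[i]=31>B[j]=24 take 24 → j++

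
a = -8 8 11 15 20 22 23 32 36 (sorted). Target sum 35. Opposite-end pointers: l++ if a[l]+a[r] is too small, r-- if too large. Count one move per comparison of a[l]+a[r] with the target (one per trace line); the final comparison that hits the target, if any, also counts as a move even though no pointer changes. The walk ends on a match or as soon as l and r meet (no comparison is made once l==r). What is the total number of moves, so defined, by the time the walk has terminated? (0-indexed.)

8 moves

[0,8] -8+36=28 <35 → l++
[1,8] 8+36=44 >35 → r--
[1,7] 8+32=40 >35 → r--
[1,6] 8+23=31 <35 → l++
[2,6] 11+23=34 <35 → l++
[3,6] 15+23=38 >35 → r--
[3,5] 15+22=37 >35 → r--
[3,4] 15+20=35 → found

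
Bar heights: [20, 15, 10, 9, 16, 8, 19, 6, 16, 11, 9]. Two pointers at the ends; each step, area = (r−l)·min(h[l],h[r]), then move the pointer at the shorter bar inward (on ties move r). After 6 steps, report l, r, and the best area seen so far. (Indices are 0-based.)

[0,10] min(20,9)*10=90 best=90 * → r--
[0,9] min(20,11)*9=99 best=99 * → r--
[0,8] min(20,16)*8=128 best=128 * → r--
[0,7] min(20,6)*7=42 best=128 → r--
[0,6] min(20,19)*6=114 best=128 → r--
[0,5] min(20,8)*5=40 best=128 → r--

l=0, r=4, best area=128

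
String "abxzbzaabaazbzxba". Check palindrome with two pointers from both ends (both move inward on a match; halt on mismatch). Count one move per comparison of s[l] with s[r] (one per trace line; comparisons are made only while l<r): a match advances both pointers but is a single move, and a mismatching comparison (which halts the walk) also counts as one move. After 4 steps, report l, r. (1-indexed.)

[1,17] 'a'=='a' → l++,r--
[2,16] 'b'=='b' → l++,r--
[3,15] 'x'=='x' → l++,r--
[4,14] 'z'=='z' → l++,r--

l=5, r=13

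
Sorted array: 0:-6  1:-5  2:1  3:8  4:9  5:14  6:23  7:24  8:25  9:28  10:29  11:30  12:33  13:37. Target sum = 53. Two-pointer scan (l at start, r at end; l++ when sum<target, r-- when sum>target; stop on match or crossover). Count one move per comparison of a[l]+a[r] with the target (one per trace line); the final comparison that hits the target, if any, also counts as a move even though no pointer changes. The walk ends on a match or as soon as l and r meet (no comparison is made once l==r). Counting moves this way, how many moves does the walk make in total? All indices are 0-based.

9 moves

l=0 r=13: -6+37=31 <53, l++
l=1 r=13: -5+37=32 <53, l++
l=2 r=13: 1+37=38 <53, l++
l=3 r=13: 8+37=45 <53, l++
l=4 r=13: 9+37=46 <53, l++
l=5 r=13: 14+37=51 <53, l++
l=6 r=13: 23+37=60 >53, r--
l=6 r=12: 23+33=56 >53, r--
l=6 r=11: 23+30=53, found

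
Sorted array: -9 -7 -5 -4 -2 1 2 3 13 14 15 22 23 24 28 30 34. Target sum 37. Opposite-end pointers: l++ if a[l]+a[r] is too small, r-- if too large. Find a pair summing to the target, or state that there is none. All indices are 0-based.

l=0 r=16: -9+34=25 <37, l++
l=1 r=16: -7+34=27 <37, l++
l=2 r=16: -5+34=29 <37, l++
l=3 r=16: -4+34=30 <37, l++
l=4 r=16: -2+34=32 <37, l++
l=5 r=16: 1+34=35 <37, l++
l=6 r=16: 2+34=36 <37, l++
l=7 r=16: 3+34=37, found

(3, 34)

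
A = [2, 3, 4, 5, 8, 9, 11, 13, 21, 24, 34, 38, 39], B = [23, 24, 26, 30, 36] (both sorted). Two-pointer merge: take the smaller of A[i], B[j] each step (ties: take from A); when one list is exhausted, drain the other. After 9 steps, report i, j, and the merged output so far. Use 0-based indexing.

i=0 j=0: A[i]=2<=B[j]=23 take 2, i++
i=1 j=0: A[i]=3<=B[j]=23 take 3, i++
i=2 j=0: A[i]=4<=B[j]=23 take 4, i++
i=3 j=0: A[i]=5<=B[j]=23 take 5, i++
i=4 j=0: A[i]=8<=B[j]=23 take 8, i++
i=5 j=0: A[i]=9<=B[j]=23 take 9, i++
i=6 j=0: A[i]=11<=B[j]=23 take 11, i++
i=7 j=0: A[i]=13<=B[j]=23 take 13, i++
i=8 j=0: A[i]=21<=B[j]=23 take 21, i++

i=9, j=0, merged so far=[2, 3, 4, 5, 8, 9, 11, 13, 21]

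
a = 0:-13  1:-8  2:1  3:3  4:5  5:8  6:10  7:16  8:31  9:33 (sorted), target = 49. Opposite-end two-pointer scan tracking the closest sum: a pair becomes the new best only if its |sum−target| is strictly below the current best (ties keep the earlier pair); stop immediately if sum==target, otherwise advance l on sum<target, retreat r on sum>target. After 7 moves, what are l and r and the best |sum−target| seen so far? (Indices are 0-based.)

l=7, r=9, best |Δ|=6

[0,9] -13+33=20 d=29 * → l++
[1,9] -8+33=25 d=24 * → l++
[2,9] 1+33=34 d=15 * → l++
[3,9] 3+33=36 d=13 * → l++
[4,9] 5+33=38 d=11 * → l++
[5,9] 8+33=41 d=8 * → l++
[6,9] 10+33=43 d=6 * → l++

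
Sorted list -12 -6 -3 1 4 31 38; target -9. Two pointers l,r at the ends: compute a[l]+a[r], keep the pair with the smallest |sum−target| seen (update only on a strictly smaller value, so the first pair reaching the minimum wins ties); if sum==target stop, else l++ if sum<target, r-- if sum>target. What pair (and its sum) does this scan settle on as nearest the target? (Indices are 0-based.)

l=0 r=6: -12+38=26 d=35 *, r--
l=0 r=5: -12+31=19 d=28 *, r--
l=0 r=4: -12+4=-8 d=1 *, r--
l=0 r=3: -12+1=-11 d=2, l++
l=1 r=3: -6+1=-5 d=4, r--
l=1 r=2: -6+-3=-9 d=0 *, stop

pair (-6, -3) with sum -9 (|Δ|=0)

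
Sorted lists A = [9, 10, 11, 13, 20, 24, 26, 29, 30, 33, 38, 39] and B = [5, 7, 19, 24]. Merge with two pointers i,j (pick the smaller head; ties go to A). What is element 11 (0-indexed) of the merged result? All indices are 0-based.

[i=0,j=0] A[i]=9>B[j]=5 take 5 → j++
[i=0,j=1] A[i]=9>B[j]=7 take 7 → j++
[i=0,j=2] A[i]=9<=B[j]=19 take 9 → i++
[i=1,j=2] A[i]=10<=B[j]=19 take 10 → i++
[i=2,j=2] A[i]=11<=B[j]=19 take 11 → i++
[i=3,j=2] A[i]=13<=B[j]=19 take 13 → i++
[i=4,j=2] A[i]=20>B[j]=19 take 19 → j++
[i=4,j=3] A[i]=20<=B[j]=24 take 20 → i++
[i=5,j=3] A[i]=24<=B[j]=24 take 24 → i++
[i=6,j=3] A[i]=26>B[j]=24 take 24 → j++
[i=6,j=4] B done, take A[i]=26 → i++
[i=7,j=4] B done, take A[i]=29 → i++
[i=8,j=4] B done, take A[i]=30 → i++
[i=9,j=4] B done, take A[i]=33 → i++
[i=10,j=4] B done, take A[i]=38 → i++
[i=11,j=4] B done, take A[i]=39 → i++

merged[11] = 29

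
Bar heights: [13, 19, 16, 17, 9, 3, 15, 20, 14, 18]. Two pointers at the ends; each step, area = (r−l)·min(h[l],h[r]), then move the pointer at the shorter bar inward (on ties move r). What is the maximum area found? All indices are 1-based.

l=1 r=10: min(13,18)*9=117 best=117 *, l++
l=2 r=10: min(19,18)*8=144 best=144 *, r--
l=2 r=9: min(19,14)*7=98 best=144, r--
l=2 r=8: min(19,20)*6=114 best=144, l++
l=3 r=8: min(16,20)*5=80 best=144, l++
l=4 r=8: min(17,20)*4=68 best=144, l++
l=5 r=8: min(9,20)*3=27 best=144, l++
l=6 r=8: min(3,20)*2=6 best=144, l++
l=7 r=8: min(15,20)*1=15 best=144, l++

max area = 144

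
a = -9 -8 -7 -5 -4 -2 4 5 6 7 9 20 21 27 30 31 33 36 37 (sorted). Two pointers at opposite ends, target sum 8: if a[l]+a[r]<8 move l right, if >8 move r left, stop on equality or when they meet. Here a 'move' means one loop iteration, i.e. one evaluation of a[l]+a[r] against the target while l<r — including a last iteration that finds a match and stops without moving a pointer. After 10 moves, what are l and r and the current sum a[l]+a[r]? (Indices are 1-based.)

l=3, r=11, sum=2

l=1 r=19: -9+37=28 >8, r--
l=1 r=18: -9+36=27 >8, r--
l=1 r=17: -9+33=24 >8, r--
l=1 r=16: -9+31=22 >8, r--
l=1 r=15: -9+30=21 >8, r--
l=1 r=14: -9+27=18 >8, r--
l=1 r=13: -9+21=12 >8, r--
l=1 r=12: -9+20=11 >8, r--
l=1 r=11: -9+9=0 <8, l++
l=2 r=11: -8+9=1 <8, l++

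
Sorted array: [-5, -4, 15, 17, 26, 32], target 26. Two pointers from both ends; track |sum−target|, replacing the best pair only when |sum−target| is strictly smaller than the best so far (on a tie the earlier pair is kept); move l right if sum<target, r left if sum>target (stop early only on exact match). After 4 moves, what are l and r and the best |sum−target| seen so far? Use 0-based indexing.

l=2, r=3, best |Δ|=1

[0,5] -5+32=27 d=1 * → r--
[0,4] -5+26=21 d=5 → l++
[1,4] -4+26=22 d=4 → l++
[2,4] 15+26=41 d=15 → r--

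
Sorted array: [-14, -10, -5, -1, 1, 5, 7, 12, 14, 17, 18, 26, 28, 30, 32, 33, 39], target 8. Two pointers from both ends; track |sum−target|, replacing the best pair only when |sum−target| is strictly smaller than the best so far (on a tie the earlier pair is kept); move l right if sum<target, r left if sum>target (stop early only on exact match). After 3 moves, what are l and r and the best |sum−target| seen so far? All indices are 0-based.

l=0, r=13, best |Δ|=10

[0,16] -14+39=25 d=17 * → r--
[0,15] -14+33=19 d=11 * → r--
[0,14] -14+32=18 d=10 * → r--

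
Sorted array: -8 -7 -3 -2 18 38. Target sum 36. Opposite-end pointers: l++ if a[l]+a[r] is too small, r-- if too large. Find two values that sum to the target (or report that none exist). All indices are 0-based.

l=0 r=5: -8+38=30 <36, l++
l=1 r=5: -7+38=31 <36, l++
l=2 r=5: -3+38=35 <36, l++
l=3 r=5: -2+38=36, found

(-2, 38)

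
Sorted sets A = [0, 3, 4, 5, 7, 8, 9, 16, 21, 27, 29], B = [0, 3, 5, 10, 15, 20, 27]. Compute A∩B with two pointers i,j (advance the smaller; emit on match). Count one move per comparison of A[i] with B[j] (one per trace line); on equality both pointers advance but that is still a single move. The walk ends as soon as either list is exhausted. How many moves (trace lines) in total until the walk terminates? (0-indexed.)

13 moves

[i=0,j=0] 0==0 emit → i++,j++
[i=1,j=1] 3==3 emit → i++,j++
[i=2,j=2] 4<5 → i++
[i=3,j=2] 5==5 emit → i++,j++
[i=4,j=3] 7<10 → i++
[i=5,j=3] 8<10 → i++
[i=6,j=3] 9<10 → i++
[i=7,j=3] 16>10 → j++
[i=7,j=4] 16>15 → j++
[i=7,j=5] 16<20 → i++
[i=8,j=5] 21>20 → j++
[i=8,j=6] 21<27 → i++
[i=9,j=6] 27==27 emit → i++,j++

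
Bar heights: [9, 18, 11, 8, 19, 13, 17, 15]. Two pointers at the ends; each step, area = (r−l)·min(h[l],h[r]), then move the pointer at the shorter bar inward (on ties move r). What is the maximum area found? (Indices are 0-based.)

max area = 90

[0,7] min(9,15)*7=63 best=63 * → l++
[1,7] min(18,15)*6=90 best=90 * → r--
[1,6] min(18,17)*5=85 best=90 → r--
[1,5] min(18,13)*4=52 best=90 → r--
[1,4] min(18,19)*3=54 best=90 → l++
[2,4] min(11,19)*2=22 best=90 → l++
[3,4] min(8,19)*1=8 best=90 → l++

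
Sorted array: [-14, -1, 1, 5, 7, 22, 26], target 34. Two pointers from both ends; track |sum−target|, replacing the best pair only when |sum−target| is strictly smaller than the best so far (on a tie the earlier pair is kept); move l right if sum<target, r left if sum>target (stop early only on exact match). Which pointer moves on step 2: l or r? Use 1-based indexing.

l

[1,7] -14+26=12 d=22 * → l++
[2,7] -1+26=25 d=9 * → l++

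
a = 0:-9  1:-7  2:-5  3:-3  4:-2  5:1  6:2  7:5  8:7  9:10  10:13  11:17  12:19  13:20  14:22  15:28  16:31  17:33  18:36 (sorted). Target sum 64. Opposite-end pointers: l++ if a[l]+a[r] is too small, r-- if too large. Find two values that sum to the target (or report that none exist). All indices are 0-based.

[0,18] -9+36=27 <64 → l++
[1,18] -7+36=29 <64 → l++
[2,18] -5+36=31 <64 → l++
[3,18] -3+36=33 <64 → l++
[4,18] -2+36=34 <64 → l++
[5,18] 1+36=37 <64 → l++
[6,18] 2+36=38 <64 → l++
[7,18] 5+36=41 <64 → l++
[8,18] 7+36=43 <64 → l++
[9,18] 10+36=46 <64 → l++
[10,18] 13+36=49 <64 → l++
[11,18] 17+36=53 <64 → l++
[12,18] 19+36=55 <64 → l++
[13,18] 20+36=56 <64 → l++
[14,18] 22+36=58 <64 → l++
[15,18] 28+36=64 → found

(28, 36)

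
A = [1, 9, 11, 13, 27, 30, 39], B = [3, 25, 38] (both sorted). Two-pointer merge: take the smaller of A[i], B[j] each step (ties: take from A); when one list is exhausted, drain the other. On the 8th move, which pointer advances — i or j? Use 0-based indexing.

i

i=0 j=0: A[i]=1<=B[j]=3 take 1, i++
i=1 j=0: A[i]=9>B[j]=3 take 3, j++
i=1 j=1: A[i]=9<=B[j]=25 take 9, i++
i=2 j=1: A[i]=11<=B[j]=25 take 11, i++
i=3 j=1: A[i]=13<=B[j]=25 take 13, i++
i=4 j=1: A[i]=27>B[j]=25 take 25, j++
i=4 j=2: A[i]=27<=B[j]=38 take 27, i++
i=5 j=2: A[i]=30<=B[j]=38 take 30, i++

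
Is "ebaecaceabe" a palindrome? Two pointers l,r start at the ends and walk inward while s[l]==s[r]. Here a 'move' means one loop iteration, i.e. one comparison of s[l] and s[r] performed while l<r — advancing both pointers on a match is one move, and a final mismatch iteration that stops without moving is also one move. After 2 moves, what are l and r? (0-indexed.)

[0,10] 'e'=='e' → l++,r--
[1,9] 'b'=='b' → l++,r--

l=2, r=8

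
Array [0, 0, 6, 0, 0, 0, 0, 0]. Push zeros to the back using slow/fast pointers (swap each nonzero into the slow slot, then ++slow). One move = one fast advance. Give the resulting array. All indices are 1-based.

[6, 0, 0, 0, 0, 0, 0, 0]

slow=1 fast=1: a[fast]=0, fast++
slow=1 fast=2: a[fast]=0, fast++
slow=1 fast=3: a[fast]=6≠0 swap→a[1]=6, slow++,fast++
slow=2 fast=4: a[fast]=0, fast++
slow=2 fast=5: a[fast]=0, fast++
slow=2 fast=6: a[fast]=0, fast++
slow=2 fast=7: a[fast]=0, fast++
slow=2 fast=8: a[fast]=0, fast++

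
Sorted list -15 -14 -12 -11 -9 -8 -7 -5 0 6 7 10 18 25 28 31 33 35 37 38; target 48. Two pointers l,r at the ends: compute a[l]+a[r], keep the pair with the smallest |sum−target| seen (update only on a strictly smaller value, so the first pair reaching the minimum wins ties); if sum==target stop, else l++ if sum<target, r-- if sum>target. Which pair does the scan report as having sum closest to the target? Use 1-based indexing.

[1,20] -15+38=23 d=25 * → l++
[2,20] -14+38=24 d=24 * → l++
[3,20] -12+38=26 d=22 * → l++
[4,20] -11+38=27 d=21 * → l++
[5,20] -9+38=29 d=19 * → l++
[6,20] -8+38=30 d=18 * → l++
[7,20] -7+38=31 d=17 * → l++
[8,20] -5+38=33 d=15 * → l++
[9,20] 0+38=38 d=10 * → l++
[10,20] 6+38=44 d=4 * → l++
[11,20] 7+38=45 d=3 * → l++
[12,20] 10+38=48 d=0 * → stop

pair (10, 38) with sum 48 (|Δ|=0)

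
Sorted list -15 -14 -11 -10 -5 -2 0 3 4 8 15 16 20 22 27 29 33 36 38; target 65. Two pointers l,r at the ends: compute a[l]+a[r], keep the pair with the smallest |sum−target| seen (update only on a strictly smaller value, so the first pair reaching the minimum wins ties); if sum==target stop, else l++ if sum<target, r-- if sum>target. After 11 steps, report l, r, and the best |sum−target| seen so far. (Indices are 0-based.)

l=11, r=18, best |Δ|=12

[0,18] -15+38=23 d=42 * → l++
[1,18] -14+38=24 d=41 * → l++
[2,18] -11+38=27 d=38 * → l++
[3,18] -10+38=28 d=37 * → l++
[4,18] -5+38=33 d=32 * → l++
[5,18] -2+38=36 d=29 * → l++
[6,18] 0+38=38 d=27 * → l++
[7,18] 3+38=41 d=24 * → l++
[8,18] 4+38=42 d=23 * → l++
[9,18] 8+38=46 d=19 * → l++
[10,18] 15+38=53 d=12 * → l++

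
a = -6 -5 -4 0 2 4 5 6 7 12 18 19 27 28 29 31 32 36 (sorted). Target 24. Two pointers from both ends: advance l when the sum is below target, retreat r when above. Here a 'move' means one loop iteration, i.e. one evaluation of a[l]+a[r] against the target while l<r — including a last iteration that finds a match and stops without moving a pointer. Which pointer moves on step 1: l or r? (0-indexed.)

[0,17] -6+36=30 >24 → r--

r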